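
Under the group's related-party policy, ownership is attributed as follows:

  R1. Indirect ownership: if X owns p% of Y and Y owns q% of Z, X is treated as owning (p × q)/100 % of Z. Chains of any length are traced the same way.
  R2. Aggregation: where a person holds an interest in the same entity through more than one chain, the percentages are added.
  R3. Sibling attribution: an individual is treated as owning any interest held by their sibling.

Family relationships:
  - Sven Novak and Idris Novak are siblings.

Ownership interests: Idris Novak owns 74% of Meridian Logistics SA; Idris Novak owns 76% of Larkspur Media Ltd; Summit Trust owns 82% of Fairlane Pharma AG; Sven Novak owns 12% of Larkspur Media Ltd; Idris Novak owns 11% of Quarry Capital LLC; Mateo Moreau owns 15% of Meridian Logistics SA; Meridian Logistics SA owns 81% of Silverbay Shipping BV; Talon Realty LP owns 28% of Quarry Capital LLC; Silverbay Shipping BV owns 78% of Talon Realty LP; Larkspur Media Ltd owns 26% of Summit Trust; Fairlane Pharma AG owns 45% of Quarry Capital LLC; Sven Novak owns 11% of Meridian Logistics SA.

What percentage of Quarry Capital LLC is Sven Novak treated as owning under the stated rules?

34.47956%

By sibling attribution (R3), Sven Novak is treated as also owning Idris Novak's interest in Larkspur Media Ltd, giving 12% + 76% = 88%.
By sibling attribution (R3), Sven Novak is treated as also owning Idris Novak's interest in Meridian Logistics SA, giving 11% + 74% = 85%.
By sibling attribution (R3), Sven Novak is treated as owning Idris Novak's 11% interest in Quarry Capital LLC.
Chain via Larkspur Media Ltd → Summit Trust → Fairlane Pharma AG (R1): 88% × 26% × 82% × 45% = 8.44272% of Quarry Capital LLC.
Chain via Meridian Logistics SA → Silverbay Shipping BV → Talon Realty LP (R1): 85% × 81% × 78% × 28% = 15.03684% of Quarry Capital LLC.
Direct interest in Quarry Capital LLC: 11%.
Aggregating (R2): 8.44272% + 15.03684% + 11% = 34.47956%.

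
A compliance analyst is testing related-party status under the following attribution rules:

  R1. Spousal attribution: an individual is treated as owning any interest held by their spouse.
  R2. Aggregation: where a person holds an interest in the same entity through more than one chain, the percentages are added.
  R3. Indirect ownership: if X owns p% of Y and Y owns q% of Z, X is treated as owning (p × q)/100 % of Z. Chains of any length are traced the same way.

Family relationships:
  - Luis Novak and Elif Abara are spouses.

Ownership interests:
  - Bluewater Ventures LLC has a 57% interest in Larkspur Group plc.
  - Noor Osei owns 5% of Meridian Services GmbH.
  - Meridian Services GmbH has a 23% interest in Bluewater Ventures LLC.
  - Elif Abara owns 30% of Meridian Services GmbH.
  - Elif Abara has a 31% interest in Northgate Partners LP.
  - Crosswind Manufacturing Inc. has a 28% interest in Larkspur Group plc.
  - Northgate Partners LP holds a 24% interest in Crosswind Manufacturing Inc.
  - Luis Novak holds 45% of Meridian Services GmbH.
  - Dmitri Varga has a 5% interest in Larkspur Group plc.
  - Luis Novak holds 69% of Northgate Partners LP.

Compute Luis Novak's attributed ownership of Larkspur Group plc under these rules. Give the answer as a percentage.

16.5525%

By spousal attribution (R1), Luis Novak is treated as also owning Elif Abara's interest in Meridian Services GmbH, giving 45% + 30% = 75%.
By spousal attribution (R1), Luis Novak is treated as also owning Elif Abara's interest in Northgate Partners LP, giving 69% + 31% = 100%.
Chain via Meridian Services GmbH → Bluewater Ventures LLC (R3): 75% × 23% × 57% = 9.8325% of Larkspur Group plc.
Chain via Northgate Partners LP → Crosswind Manufacturing Inc. (R3): 100% × 24% × 28% = 6.72% of Larkspur Group plc.
Aggregating (R2): 9.8325% + 6.72% = 16.5525%.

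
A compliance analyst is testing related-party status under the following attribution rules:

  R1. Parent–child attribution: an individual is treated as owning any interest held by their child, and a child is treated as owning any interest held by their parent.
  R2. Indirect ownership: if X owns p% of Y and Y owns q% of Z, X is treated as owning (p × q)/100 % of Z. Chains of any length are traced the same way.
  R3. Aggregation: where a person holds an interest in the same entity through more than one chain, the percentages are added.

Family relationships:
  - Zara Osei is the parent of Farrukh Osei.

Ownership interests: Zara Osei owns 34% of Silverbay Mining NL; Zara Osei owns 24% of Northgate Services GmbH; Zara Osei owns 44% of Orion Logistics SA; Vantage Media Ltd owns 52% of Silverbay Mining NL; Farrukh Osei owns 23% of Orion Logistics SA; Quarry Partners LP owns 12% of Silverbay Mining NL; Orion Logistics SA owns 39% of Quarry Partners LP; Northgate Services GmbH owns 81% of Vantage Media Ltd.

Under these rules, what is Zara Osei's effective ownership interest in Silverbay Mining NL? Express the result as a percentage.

By parent–child attribution (R1), Zara Osei is treated as also owning Farrukh Osei's interest in Orion Logistics SA, giving 44% + 23% = 67%.
Chain via Northgate Services GmbH → Vantage Media Ltd (R2): 24% × 81% × 52% = 10.1088% of Silverbay Mining NL.
Chain via Orion Logistics SA → Quarry Partners LP (R2): 67% × 39% × 12% = 3.1356% of Silverbay Mining NL.
Direct interest in Silverbay Mining NL: 34%.
Aggregating (R3): 10.1088% + 3.1356% + 34% = 47.2444%.

47.2444%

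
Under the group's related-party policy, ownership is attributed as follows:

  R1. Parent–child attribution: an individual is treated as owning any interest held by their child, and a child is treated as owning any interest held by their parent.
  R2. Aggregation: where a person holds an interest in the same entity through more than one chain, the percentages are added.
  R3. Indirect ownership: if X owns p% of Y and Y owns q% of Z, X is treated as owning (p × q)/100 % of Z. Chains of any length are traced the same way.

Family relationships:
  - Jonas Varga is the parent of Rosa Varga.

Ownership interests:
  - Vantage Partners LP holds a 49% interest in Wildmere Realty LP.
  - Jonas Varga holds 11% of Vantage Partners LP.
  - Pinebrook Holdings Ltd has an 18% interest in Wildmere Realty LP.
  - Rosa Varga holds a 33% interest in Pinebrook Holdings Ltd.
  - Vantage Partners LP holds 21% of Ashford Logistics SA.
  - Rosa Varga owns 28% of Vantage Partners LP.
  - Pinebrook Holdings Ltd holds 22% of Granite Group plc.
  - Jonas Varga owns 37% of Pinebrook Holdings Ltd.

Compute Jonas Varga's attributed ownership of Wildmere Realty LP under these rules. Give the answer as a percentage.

By parent–child attribution (R1), Jonas Varga is treated as also owning Rosa Varga's interest in Pinebrook Holdings Ltd, giving 37% + 33% = 70%.
By parent–child attribution (R1), Jonas Varga is treated as also owning Rosa Varga's interest in Vantage Partners LP, giving 11% + 28% = 39%.
Chain via Pinebrook Holdings Ltd (R3): 70% × 18% = 12.6% of Wildmere Realty LP.
Chain via Vantage Partners LP (R3): 39% × 49% = 19.11% of Wildmere Realty LP.
Aggregating (R2): 12.6% + 19.11% = 31.71%.

31.71%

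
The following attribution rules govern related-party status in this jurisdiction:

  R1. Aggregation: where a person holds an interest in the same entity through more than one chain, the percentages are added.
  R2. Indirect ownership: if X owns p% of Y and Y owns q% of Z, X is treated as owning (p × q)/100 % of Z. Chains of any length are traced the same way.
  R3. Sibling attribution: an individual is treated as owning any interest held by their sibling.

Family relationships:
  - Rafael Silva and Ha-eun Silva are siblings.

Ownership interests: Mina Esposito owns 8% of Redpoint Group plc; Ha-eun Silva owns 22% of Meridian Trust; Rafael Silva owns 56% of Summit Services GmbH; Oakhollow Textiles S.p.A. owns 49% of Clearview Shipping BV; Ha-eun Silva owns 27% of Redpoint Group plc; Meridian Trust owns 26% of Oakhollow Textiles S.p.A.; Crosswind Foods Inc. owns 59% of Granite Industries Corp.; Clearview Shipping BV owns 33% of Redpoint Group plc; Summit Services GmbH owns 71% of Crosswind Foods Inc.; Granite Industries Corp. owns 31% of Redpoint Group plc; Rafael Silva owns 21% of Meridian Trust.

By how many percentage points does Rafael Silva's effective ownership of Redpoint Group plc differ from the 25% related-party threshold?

By sibling attribution (R3), Rafael Silva is treated as also owning Ha-eun Silva's interest in Meridian Trust, giving 21% + 22% = 43%.
By sibling attribution (R3), Rafael Silva is treated as owning Ha-eun Silva's 27% interest in Redpoint Group plc.
Chain via Meridian Trust → Oakhollow Textiles S.p.A. → Clearview Shipping BV (R2): 43% × 26% × 49% × 33% = 1.807806% of Redpoint Group plc.
Chain via Summit Services GmbH → Crosswind Foods Inc. → Granite Industries Corp. (R2): 56% × 71% × 59% × 31% = 7.272104% of Redpoint Group plc.
Direct interest in Redpoint Group plc: 27%.
Aggregating (R1): 1.807806% + 7.272104% + 27% = 36.07991%.
36.07991% exceeds the 25% threshold by 11.07991 percentage points.

11.07991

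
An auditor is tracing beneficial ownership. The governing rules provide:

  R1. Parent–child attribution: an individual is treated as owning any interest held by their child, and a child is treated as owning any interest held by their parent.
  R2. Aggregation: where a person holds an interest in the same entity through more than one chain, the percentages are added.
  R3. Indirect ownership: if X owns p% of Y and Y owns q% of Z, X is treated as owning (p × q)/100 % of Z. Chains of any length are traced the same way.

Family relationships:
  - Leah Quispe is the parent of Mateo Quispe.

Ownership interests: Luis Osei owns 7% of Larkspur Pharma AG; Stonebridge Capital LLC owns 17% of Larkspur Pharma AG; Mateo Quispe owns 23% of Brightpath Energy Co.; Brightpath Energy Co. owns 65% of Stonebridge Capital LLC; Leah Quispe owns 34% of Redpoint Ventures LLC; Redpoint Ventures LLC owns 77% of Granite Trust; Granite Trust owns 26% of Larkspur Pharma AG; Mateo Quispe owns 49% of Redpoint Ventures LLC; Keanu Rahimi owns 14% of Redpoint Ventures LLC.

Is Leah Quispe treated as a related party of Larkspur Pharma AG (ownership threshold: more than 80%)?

By parent–child attribution (R1), Leah Quispe is treated as also owning Mateo Quispe's interest in Redpoint Ventures LLC, giving 34% + 49% = 83%.
By parent–child attribution (R1), Leah Quispe is treated as owning Mateo Quispe's 23% interest in Brightpath Energy Co.
Chain via Redpoint Ventures LLC → Granite Trust (R3): 83% × 77% × 26% = 16.6166% of Larkspur Pharma AG.
Chain via Brightpath Energy Co. → Stonebridge Capital LLC (R3): 23% × 65% × 17% = 2.5415% of Larkspur Pharma AG.
Aggregating (R2): 16.6166% + 2.5415% = 19.1581%.
19.1581% does not exceed the 80% threshold, so Leah is not a related party to Larkspur Pharma AG.

No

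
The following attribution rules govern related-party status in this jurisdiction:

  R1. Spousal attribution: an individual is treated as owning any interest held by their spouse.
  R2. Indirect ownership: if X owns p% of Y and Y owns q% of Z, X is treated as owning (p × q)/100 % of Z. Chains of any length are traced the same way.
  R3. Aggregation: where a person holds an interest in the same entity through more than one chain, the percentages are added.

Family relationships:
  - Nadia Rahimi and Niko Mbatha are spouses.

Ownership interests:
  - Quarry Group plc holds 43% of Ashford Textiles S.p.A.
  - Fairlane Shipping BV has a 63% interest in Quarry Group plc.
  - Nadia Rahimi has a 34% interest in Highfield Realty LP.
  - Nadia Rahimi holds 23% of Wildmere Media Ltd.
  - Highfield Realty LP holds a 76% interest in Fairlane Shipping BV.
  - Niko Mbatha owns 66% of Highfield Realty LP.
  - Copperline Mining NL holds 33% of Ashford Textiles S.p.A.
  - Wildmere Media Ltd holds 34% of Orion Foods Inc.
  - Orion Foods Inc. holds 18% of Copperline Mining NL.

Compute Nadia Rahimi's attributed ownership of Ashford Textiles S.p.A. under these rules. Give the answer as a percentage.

21.052908%

By spousal attribution (R1), Nadia Rahimi is treated as also owning Niko Mbatha's interest in Highfield Realty LP, giving 34% + 66% = 100%.
Chain via Wildmere Media Ltd → Orion Foods Inc. → Copperline Mining NL (R2): 23% × 34% × 18% × 33% = 0.464508% of Ashford Textiles S.p.A.
Chain via Highfield Realty LP → Fairlane Shipping BV → Quarry Group plc (R2): 100% × 76% × 63% × 43% = 20.5884% of Ashford Textiles S.p.A.
Aggregating (R3): 0.464508% + 20.5884% = 21.052908%.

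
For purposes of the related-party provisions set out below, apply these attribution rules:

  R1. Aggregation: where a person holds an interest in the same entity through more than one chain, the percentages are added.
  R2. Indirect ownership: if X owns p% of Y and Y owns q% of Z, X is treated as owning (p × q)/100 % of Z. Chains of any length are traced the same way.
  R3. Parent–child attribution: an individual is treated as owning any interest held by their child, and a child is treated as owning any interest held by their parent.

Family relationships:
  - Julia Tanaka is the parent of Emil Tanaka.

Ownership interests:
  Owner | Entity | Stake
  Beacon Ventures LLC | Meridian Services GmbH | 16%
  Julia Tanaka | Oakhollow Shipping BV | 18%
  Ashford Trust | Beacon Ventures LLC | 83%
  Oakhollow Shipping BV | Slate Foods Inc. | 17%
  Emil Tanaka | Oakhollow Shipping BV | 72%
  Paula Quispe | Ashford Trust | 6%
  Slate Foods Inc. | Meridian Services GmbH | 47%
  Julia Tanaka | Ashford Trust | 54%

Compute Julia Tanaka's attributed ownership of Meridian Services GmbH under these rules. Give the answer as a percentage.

By parent–child attribution (R3), Julia Tanaka is treated as also owning Emil Tanaka's interest in Oakhollow Shipping BV, giving 18% + 72% = 90%.
Chain via Oakhollow Shipping BV → Slate Foods Inc. (R2): 90% × 17% × 47% = 7.191% of Meridian Services GmbH.
Chain via Ashford Trust → Beacon Ventures LLC (R2): 54% × 83% × 16% = 7.1712% of Meridian Services GmbH.
Aggregating (R1): 7.191% + 7.1712% = 14.3622%.

14.3622%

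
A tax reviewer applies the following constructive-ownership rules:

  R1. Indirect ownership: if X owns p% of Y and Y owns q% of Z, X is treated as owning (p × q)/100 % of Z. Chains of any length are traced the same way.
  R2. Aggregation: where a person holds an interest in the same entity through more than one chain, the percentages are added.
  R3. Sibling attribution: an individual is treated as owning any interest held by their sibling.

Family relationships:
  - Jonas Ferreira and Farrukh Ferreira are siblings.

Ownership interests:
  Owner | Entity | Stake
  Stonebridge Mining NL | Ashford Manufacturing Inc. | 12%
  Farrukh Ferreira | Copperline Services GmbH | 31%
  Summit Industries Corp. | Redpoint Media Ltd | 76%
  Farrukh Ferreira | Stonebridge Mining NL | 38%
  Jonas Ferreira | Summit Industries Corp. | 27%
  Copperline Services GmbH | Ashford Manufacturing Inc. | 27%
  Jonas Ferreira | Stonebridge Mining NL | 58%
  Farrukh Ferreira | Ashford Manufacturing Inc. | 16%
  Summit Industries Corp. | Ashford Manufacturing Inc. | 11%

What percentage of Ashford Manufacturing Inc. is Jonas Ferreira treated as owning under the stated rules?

By sibling attribution (R3), Jonas Ferreira is treated as also owning Farrukh Ferreira's interest in Stonebridge Mining NL, giving 58% + 38% = 96%.
By sibling attribution (R3), Jonas Ferreira is treated as owning Farrukh Ferreira's 31% interest in Copperline Services GmbH.
By sibling attribution (R3), Jonas Ferreira is treated as owning Farrukh Ferreira's 16% interest in Ashford Manufacturing Inc.
Chain via Stonebridge Mining NL (R1): 96% × 12% = 11.52% of Ashford Manufacturing Inc.
Chain via Summit Industries Corp. (R1): 27% × 11% = 2.97% of Ashford Manufacturing Inc.
Chain via Copperline Services GmbH (R1): 31% × 27% = 8.37% of Ashford Manufacturing Inc.
Direct interest in Ashford Manufacturing Inc: 16%.
Aggregating (R2): 11.52% + 2.97% + 8.37% + 16% = 38.86%.

38.86%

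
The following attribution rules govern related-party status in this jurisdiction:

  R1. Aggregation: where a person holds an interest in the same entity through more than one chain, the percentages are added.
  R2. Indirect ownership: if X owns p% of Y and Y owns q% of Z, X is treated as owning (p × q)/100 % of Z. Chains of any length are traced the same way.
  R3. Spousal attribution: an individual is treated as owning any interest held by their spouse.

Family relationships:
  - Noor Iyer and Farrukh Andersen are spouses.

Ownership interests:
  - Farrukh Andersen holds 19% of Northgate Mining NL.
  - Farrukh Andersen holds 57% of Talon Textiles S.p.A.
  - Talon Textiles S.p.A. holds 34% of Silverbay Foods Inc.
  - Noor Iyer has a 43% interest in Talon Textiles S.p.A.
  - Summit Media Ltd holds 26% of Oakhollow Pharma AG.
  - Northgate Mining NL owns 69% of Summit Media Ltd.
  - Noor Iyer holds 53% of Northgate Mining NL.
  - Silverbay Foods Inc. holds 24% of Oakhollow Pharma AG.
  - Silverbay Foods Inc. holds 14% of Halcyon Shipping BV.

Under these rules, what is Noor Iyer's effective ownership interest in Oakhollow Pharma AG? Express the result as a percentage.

21.0768%

By spousal attribution (R3), Noor Iyer is treated as also owning Farrukh Andersen's interest in Northgate Mining NL, giving 53% + 19% = 72%.
By spousal attribution (R3), Noor Iyer is treated as also owning Farrukh Andersen's interest in Talon Textiles S.p.A, giving 43% + 57% = 100%.
Chain via Northgate Mining NL → Summit Media Ltd (R2): 72% × 69% × 26% = 12.9168% of Oakhollow Pharma AG.
Chain via Talon Textiles S.p.A. → Silverbay Foods Inc. (R2): 100% × 34% × 24% = 8.16% of Oakhollow Pharma AG.
Aggregating (R1): 12.9168% + 8.16% = 21.0768%.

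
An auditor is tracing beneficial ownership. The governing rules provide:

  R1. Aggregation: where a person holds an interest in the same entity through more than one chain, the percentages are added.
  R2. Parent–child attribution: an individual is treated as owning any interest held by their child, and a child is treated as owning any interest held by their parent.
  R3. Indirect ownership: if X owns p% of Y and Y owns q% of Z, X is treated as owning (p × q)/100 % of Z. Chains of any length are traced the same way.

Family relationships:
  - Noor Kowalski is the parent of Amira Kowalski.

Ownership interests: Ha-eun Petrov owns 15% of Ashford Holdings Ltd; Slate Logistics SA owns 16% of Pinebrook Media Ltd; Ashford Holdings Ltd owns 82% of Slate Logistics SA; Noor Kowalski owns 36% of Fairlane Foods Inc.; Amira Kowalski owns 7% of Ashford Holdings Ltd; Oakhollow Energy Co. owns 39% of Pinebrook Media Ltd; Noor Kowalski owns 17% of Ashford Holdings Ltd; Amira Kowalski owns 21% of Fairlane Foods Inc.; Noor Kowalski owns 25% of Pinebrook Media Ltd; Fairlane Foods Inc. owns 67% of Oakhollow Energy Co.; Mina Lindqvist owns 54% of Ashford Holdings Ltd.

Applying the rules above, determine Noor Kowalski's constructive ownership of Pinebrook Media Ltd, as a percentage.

43.0429%

By parent–child attribution (R2), Noor Kowalski is treated as also owning Amira Kowalski's interest in Fairlane Foods Inc, giving 36% + 21% = 57%.
By parent–child attribution (R2), Noor Kowalski is treated as also owning Amira Kowalski's interest in Ashford Holdings Ltd, giving 17% + 7% = 24%.
Chain via Fairlane Foods Inc. → Oakhollow Energy Co. (R3): 57% × 67% × 39% = 14.8941% of Pinebrook Media Ltd.
Chain via Ashford Holdings Ltd → Slate Logistics SA (R3): 24% × 82% × 16% = 3.1488% of Pinebrook Media Ltd.
Direct interest in Pinebrook Media Ltd: 25%.
Aggregating (R1): 14.8941% + 3.1488% + 25% = 43.0429%.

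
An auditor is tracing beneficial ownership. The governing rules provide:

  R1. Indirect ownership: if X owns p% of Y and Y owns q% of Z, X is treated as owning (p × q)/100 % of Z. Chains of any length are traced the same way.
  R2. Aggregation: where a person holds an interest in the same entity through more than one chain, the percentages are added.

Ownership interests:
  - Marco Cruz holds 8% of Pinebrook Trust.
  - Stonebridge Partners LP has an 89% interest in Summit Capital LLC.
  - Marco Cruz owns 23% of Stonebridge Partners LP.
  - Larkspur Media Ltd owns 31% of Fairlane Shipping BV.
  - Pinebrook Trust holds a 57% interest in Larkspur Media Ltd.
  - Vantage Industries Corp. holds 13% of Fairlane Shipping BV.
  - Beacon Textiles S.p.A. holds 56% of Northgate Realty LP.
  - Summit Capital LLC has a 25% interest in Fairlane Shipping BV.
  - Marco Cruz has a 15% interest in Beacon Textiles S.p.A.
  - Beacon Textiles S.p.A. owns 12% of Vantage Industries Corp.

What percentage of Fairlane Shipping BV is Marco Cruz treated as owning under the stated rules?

6.7651%

Chain via Beacon Textiles S.p.A. → Vantage Industries Corp. (R1): 15% × 12% × 13% = 0.234% of Fairlane Shipping BV.
Chain via Stonebridge Partners LP → Summit Capital LLC (R1): 23% × 89% × 25% = 5.1175% of Fairlane Shipping BV.
Chain via Pinebrook Trust → Larkspur Media Ltd (R1): 8% × 57% × 31% = 1.4136% of Fairlane Shipping BV.
Aggregating (R2): 0.234% + 5.1175% + 1.4136% = 6.7651%.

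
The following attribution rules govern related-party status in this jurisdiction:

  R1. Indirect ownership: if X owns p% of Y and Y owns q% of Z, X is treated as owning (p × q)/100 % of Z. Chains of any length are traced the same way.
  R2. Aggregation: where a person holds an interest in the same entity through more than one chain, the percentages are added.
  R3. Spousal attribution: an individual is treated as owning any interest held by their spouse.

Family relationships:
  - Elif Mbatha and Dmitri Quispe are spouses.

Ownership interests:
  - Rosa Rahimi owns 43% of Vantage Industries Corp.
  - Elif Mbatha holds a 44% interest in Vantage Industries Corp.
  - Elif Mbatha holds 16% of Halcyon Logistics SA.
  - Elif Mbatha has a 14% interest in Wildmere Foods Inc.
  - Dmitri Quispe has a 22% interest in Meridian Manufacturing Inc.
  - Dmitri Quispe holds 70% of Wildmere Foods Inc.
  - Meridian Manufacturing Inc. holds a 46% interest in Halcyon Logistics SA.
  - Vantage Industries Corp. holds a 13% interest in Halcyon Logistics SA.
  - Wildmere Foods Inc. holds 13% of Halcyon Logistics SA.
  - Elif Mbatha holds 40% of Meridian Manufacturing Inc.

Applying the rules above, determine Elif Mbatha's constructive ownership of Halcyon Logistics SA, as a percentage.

By spousal attribution (R3), Elif Mbatha is treated as also owning Dmitri Quispe's interest in Wildmere Foods Inc, giving 14% + 70% = 84%.
By spousal attribution (R3), Elif Mbatha is treated as also owning Dmitri Quispe's interest in Meridian Manufacturing Inc, giving 40% + 22% = 62%.
Chain via Vantage Industries Corp. (R1): 44% × 13% = 5.72% of Halcyon Logistics SA.
Chain via Wildmere Foods Inc. (R1): 84% × 13% = 10.92% of Halcyon Logistics SA.
Chain via Meridian Manufacturing Inc. (R1): 62% × 46% = 28.52% of Halcyon Logistics SA.
Direct interest in Halcyon Logistics SA: 16%.
Aggregating (R2): 5.72% + 10.92% + 28.52% + 16% = 61.16%.

61.16%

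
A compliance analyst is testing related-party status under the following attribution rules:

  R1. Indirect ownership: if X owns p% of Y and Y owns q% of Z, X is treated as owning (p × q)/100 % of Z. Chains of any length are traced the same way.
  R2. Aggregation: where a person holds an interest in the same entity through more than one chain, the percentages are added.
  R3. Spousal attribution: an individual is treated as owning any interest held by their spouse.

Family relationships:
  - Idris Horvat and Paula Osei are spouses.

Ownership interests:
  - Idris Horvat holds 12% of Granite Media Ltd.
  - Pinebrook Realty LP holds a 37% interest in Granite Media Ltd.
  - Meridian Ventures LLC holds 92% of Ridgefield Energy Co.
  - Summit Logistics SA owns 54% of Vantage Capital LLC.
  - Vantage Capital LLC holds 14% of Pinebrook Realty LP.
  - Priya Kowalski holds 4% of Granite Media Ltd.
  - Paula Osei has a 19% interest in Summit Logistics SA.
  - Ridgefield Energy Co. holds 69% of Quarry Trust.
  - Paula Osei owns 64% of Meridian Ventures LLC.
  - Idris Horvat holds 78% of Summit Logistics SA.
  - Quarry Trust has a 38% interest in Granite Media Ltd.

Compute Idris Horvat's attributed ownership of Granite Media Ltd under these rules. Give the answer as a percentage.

By spousal attribution (R3), Idris Horvat is treated as also owning Paula Osei's interest in Summit Logistics SA, giving 78% + 19% = 97%.
By spousal attribution (R3), Idris Horvat is treated as owning Paula Osei's 64% interest in Meridian Ventures LLC.
Chain via Summit Logistics SA → Vantage Capital LLC → Pinebrook Realty LP (R1): 97% × 54% × 14% × 37% = 2.713284% of Granite Media Ltd.
Direct interest in Granite Media Ltd: 12%.
Chain via Meridian Ventures LLC → Ridgefield Energy Co. → Quarry Trust (R1): 64% × 92% × 69% × 38% = 15.438336% of Granite Media Ltd.
Aggregating (R2): 2.713284% + 12% + 15.438336% = 30.15162%.

30.15162%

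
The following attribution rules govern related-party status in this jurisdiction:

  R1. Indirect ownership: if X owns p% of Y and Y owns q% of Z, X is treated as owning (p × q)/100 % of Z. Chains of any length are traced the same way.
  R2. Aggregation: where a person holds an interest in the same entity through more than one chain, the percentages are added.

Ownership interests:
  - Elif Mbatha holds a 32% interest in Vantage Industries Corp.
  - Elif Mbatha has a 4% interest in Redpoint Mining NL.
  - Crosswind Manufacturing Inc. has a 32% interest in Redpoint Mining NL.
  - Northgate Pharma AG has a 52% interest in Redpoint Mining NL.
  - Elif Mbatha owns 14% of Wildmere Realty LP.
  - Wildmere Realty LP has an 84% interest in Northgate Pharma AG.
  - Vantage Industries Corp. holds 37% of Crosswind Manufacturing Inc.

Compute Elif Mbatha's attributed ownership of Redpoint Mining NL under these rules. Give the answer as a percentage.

Chain via Vantage Industries Corp. → Crosswind Manufacturing Inc. (R1): 32% × 37% × 32% = 3.7888% of Redpoint Mining NL.
Chain via Wildmere Realty LP → Northgate Pharma AG (R1): 14% × 84% × 52% = 6.1152% of Redpoint Mining NL.
Direct interest in Redpoint Mining NL: 4%.
Aggregating (R2): 3.7888% + 6.1152% + 4% = 13.904%.

13.904%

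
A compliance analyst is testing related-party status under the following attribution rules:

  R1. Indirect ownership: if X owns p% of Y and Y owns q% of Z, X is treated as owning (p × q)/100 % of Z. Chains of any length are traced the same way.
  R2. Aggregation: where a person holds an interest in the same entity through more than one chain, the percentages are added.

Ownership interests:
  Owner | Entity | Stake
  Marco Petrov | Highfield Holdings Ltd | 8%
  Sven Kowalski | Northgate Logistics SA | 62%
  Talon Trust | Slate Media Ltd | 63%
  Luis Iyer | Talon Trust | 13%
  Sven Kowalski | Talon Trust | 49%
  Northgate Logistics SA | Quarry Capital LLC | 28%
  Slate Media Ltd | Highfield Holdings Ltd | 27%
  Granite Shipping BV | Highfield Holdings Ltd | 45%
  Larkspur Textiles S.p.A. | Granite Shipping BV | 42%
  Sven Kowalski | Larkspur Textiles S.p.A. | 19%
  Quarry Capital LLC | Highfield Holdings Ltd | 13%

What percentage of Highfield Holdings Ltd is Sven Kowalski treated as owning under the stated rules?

Chain via Larkspur Textiles S.p.A. → Granite Shipping BV (R1): 19% × 42% × 45% = 3.591% of Highfield Holdings Ltd.
Chain via Talon Trust → Slate Media Ltd (R1): 49% × 63% × 27% = 8.3349% of Highfield Holdings Ltd.
Chain via Northgate Logistics SA → Quarry Capital LLC (R1): 62% × 28% × 13% = 2.2568% of Highfield Holdings Ltd.
Aggregating (R2): 3.591% + 8.3349% + 2.2568% = 14.1827%.

14.1827%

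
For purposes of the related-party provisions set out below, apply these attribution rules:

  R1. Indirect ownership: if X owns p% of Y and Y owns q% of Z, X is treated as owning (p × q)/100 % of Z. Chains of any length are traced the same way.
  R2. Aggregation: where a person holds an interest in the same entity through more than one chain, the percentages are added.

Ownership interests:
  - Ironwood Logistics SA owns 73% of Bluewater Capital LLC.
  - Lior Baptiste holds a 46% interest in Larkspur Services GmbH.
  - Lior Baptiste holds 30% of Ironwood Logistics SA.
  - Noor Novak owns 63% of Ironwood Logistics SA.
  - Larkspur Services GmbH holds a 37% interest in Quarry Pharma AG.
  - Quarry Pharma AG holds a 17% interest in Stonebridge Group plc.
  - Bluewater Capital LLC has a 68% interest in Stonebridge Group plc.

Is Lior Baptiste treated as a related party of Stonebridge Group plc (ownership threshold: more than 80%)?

Chain via Larkspur Services GmbH → Quarry Pharma AG (R1): 46% × 37% × 17% = 2.8934% of Stonebridge Group plc.
Chain via Ironwood Logistics SA → Bluewater Capital LLC (R1): 30% × 73% × 68% = 14.892% of Stonebridge Group plc.
Aggregating (R2): 2.8934% + 14.892% = 17.7854%.
17.7854% does not exceed the 80% threshold, so Lior is not a related party to Stonebridge Group plc.

No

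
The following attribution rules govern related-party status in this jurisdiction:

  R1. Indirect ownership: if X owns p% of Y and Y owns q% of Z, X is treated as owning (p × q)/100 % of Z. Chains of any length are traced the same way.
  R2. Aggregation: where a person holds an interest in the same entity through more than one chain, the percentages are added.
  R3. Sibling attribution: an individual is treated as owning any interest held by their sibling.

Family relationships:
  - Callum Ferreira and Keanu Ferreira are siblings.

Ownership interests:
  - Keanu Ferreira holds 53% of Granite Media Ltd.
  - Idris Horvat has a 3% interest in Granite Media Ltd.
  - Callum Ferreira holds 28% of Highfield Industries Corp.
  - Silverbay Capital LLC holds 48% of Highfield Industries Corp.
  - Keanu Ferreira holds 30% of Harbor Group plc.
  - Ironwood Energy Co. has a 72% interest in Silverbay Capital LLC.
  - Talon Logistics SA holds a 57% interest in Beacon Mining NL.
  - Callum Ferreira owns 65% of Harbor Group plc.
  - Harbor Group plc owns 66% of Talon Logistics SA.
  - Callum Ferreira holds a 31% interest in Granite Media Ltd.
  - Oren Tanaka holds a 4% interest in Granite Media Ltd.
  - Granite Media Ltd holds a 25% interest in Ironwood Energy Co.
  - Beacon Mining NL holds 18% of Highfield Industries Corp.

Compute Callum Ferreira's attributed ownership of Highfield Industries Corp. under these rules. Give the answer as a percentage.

41.69062%

By sibling attribution (R3), Callum Ferreira is treated as also owning Keanu Ferreira's interest in Granite Media Ltd, giving 31% + 53% = 84%.
By sibling attribution (R3), Callum Ferreira is treated as also owning Keanu Ferreira's interest in Harbor Group plc, giving 65% + 30% = 95%.
Chain via Granite Media Ltd → Ironwood Energy Co. → Silverbay Capital LLC (R1): 84% × 25% × 72% × 48% = 7.2576% of Highfield Industries Corp.
Chain via Harbor Group plc → Talon Logistics SA → Beacon Mining NL (R1): 95% × 66% × 57% × 18% = 6.43302% of Highfield Industries Corp.
Direct interest in Highfield Industries Corp: 28%.
Aggregating (R2): 7.2576% + 6.43302% + 28% = 41.69062%.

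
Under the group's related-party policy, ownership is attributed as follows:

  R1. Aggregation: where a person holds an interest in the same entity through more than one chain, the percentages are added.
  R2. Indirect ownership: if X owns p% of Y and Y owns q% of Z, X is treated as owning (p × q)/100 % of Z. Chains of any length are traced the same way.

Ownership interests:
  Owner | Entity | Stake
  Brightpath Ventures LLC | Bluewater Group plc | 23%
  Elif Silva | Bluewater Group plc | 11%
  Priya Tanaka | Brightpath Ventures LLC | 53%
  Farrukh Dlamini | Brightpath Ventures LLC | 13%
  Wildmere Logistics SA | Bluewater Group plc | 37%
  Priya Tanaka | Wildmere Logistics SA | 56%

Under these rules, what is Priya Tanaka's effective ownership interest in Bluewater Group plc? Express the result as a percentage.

32.91%

Chain via Brightpath Ventures LLC (R2): 53% × 23% = 12.19% of Bluewater Group plc.
Chain via Wildmere Logistics SA (R2): 56% × 37% = 20.72% of Bluewater Group plc.
Aggregating (R1): 12.19% + 20.72% = 32.91%.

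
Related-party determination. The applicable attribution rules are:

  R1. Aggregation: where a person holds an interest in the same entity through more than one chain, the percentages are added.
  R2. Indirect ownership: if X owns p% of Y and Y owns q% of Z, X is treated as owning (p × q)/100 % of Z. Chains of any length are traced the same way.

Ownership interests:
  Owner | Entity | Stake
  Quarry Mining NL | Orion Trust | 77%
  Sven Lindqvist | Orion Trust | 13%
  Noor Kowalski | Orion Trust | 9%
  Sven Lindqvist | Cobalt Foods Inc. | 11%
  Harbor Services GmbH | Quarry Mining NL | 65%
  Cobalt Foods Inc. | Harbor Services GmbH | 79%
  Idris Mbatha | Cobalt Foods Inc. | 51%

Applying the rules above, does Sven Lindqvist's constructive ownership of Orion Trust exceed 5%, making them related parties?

Chain via Cobalt Foods Inc. → Harbor Services GmbH → Quarry Mining NL (R2): 11% × 79% × 65% × 77% = 4.349345% of Orion Trust.
Direct interest in Orion Trust: 13%.
Aggregating (R1): 4.349345% + 13% = 17.349345%.
17.349345% exceeds the 5% threshold, so Sven is a related party to Orion Trust.

Yes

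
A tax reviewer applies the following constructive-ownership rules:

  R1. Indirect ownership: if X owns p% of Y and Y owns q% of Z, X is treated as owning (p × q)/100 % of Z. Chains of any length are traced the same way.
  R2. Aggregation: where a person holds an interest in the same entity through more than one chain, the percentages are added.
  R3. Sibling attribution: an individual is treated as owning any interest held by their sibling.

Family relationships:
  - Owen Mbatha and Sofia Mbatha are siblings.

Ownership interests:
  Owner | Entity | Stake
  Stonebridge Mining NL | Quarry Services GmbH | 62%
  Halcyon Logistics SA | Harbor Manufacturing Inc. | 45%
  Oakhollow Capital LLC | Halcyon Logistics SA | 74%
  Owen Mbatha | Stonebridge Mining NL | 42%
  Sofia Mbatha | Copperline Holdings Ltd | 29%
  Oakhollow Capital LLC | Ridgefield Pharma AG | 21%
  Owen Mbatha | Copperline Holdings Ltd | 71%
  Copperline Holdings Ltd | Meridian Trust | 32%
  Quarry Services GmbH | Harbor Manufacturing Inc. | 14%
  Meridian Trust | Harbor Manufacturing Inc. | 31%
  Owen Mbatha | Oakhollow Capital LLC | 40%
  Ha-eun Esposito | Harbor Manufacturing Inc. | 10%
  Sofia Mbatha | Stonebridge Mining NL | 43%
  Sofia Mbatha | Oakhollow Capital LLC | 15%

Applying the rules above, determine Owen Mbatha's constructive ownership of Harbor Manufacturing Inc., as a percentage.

By sibling attribution (R3), Owen Mbatha is treated as also owning Sofia Mbatha's interest in Copperline Holdings Ltd, giving 71% + 29% = 100%.
By sibling attribution (R3), Owen Mbatha is treated as also owning Sofia Mbatha's interest in Stonebridge Mining NL, giving 42% + 43% = 85%.
By sibling attribution (R3), Owen Mbatha is treated as also owning Sofia Mbatha's interest in Oakhollow Capital LLC, giving 40% + 15% = 55%.
Chain via Copperline Holdings Ltd → Meridian Trust (R1): 100% × 32% × 31% = 9.92% of Harbor Manufacturing Inc.
Chain via Stonebridge Mining NL → Quarry Services GmbH (R1): 85% × 62% × 14% = 7.378% of Harbor Manufacturing Inc.
Chain via Oakhollow Capital LLC → Halcyon Logistics SA (R1): 55% × 74% × 45% = 18.315% of Harbor Manufacturing Inc.
Aggregating (R2): 9.92% + 7.378% + 18.315% = 35.613%.

35.613%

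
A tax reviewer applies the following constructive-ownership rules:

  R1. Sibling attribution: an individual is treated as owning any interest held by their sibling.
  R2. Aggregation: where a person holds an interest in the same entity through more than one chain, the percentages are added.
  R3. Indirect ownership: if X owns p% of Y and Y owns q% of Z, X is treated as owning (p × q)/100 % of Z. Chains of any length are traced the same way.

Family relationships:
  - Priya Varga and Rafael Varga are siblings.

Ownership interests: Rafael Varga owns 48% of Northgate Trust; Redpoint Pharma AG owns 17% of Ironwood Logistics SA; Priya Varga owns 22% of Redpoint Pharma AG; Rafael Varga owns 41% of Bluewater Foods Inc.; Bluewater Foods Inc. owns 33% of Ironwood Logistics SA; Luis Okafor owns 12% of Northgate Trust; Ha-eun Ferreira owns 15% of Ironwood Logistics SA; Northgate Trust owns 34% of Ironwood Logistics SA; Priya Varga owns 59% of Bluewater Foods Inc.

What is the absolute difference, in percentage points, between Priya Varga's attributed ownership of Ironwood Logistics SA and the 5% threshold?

48.06

By sibling attribution (R1), Priya Varga is treated as also owning Rafael Varga's interest in Bluewater Foods Inc, giving 59% + 41% = 100%.
By sibling attribution (R1), Priya Varga is treated as owning Rafael Varga's 48% interest in Northgate Trust.
Chain via Bluewater Foods Inc. (R3): 100% × 33% = 33% of Ironwood Logistics SA.
Chain via Redpoint Pharma AG (R3): 22% × 17% = 3.74% of Ironwood Logistics SA.
Chain via Northgate Trust (R3): 48% × 34% = 16.32% of Ironwood Logistics SA.
Aggregating (R2): 33% + 3.74% + 16.32% = 53.06%.
53.06% exceeds the 5% threshold by 48.06 percentage points.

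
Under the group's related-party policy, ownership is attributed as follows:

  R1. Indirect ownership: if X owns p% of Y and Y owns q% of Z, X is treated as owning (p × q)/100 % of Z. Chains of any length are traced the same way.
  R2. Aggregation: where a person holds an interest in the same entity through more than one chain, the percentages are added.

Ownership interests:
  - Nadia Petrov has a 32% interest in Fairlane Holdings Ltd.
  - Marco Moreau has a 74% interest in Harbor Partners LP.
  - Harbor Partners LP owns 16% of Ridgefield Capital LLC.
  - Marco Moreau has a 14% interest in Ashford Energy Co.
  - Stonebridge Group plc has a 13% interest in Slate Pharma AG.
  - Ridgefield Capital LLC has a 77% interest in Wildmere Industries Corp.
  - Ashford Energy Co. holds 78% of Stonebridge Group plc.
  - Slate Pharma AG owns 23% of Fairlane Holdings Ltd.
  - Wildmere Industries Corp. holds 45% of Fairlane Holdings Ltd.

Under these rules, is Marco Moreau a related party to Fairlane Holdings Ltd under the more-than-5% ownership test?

No

Chain via Harbor Partners LP → Ridgefield Capital LLC → Wildmere Industries Corp. (R1): 74% × 16% × 77% × 45% = 4.10256% of Fairlane Holdings Ltd.
Chain via Ashford Energy Co. → Stonebridge Group plc → Slate Pharma AG (R1): 14% × 78% × 13% × 23% = 0.326508% of Fairlane Holdings Ltd.
Aggregating (R2): 4.10256% + 0.326508% = 4.429068%.
4.429068% does not exceed the 5% threshold, so Marco is not a related party to Fairlane Holdings Ltd.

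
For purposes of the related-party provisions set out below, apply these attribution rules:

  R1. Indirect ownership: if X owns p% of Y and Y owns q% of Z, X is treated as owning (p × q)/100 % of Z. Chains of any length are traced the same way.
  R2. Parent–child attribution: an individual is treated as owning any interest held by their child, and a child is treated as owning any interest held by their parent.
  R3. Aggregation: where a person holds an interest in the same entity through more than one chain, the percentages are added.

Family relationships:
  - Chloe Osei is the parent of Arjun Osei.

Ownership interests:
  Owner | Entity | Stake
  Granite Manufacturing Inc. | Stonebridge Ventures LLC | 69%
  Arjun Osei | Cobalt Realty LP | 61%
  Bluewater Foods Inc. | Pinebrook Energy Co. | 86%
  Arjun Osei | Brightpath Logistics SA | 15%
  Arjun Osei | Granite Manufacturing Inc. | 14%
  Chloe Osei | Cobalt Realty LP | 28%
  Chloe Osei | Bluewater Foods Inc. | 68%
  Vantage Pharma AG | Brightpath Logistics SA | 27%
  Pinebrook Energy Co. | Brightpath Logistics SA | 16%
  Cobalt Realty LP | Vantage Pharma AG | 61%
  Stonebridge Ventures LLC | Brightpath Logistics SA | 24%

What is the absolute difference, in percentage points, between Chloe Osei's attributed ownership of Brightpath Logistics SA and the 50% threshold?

8.6665

By parent–child attribution (R2), Chloe Osei is treated as also owning Arjun Osei's interest in Cobalt Realty LP, giving 28% + 61% = 89%.
By parent–child attribution (R2), Chloe Osei is treated as owning Arjun Osei's 14% interest in Granite Manufacturing Inc.
By parent–child attribution (R2), Chloe Osei is treated as owning Arjun Osei's 15% interest in Brightpath Logistics SA.
Chain via Bluewater Foods Inc. → Pinebrook Energy Co. (R1): 68% × 86% × 16% = 9.3568% of Brightpath Logistics SA.
Chain via Cobalt Realty LP → Vantage Pharma AG (R1): 89% × 61% × 27% = 14.6583% of Brightpath Logistics SA.
Chain via Granite Manufacturing Inc. → Stonebridge Ventures LLC (R1): 14% × 69% × 24% = 2.3184% of Brightpath Logistics SA.
Direct interest in Brightpath Logistics SA: 15%.
Aggregating (R3): 9.3568% + 14.6583% + 2.3184% + 15% = 41.3335%.
41.3335% falls short of the 50% threshold by 8.6665 percentage points.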